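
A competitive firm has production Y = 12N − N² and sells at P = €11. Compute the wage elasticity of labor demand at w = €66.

ε = -1

From P·MP_N = w with MP_N = 12 − 2N, labor demand is N(w) = (12 − w/11)/2.
dN/dw = −1/(22) = -1/22.
At w = 66, N = 3, so ε = (dN/dw)·(w/N) = (-1/22)·(66/3) = -1.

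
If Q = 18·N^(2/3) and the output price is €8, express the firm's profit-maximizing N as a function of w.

N(w) = 884736/w³

MP_N = (2/3)·18·N^(-1/3) = 12·N^(-1/3).
Setting P·MP_N = w: 96·N^(-1/3) = w.
Solving for N: N^(-1/3) = w/96, so N = (96/w)^(3).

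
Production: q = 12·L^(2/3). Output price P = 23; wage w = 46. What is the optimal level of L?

L* = 64

MP_L = (2/3)·12·L^(-1/3) = 8·L^(-1/3).
Profit maximization for a price taker requires P·MP_L = w: 23·8·L^(-1/3) = 46.
So L^(-1/3) = 0.25, which gives L = 64.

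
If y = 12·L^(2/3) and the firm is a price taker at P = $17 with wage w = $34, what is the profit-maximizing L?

MP_L = (2/3)·12·L^(-1/3) = 8·L^(-1/3).
Profit maximization for a price taker requires P·MP_L = w: 17·8·L^(-1/3) = 34.
So L^(-1/3) = 0.25, which gives L = 64.

L* = 64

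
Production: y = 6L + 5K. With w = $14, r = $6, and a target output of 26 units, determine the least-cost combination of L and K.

The inputs are perfect substitutes, so the firm uses whichever has the lower cost per unit of output.
Cost per unit of output via L is w/6 = 7/3; via K it is r/5 = 1.2. K is cheaper.
Producing y = 26 with K alone: L = 0, K = 5.2.

L* = 0, K* = 5.2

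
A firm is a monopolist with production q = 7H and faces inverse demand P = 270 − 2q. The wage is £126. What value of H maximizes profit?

Marginal revenue from the inverse demand is MR = 270 − 4q.
The marginal product is MP_H = 7.
A monopolist hires until marginal revenue product equals the wage: MR·MP_H = w.
(270 − 28H)·7 = 126, so H = 9.

H* = 9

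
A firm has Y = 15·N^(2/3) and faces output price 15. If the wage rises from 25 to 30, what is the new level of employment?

N* = 125

From P·MP_N = w with MP_N = 10·N^(-1/3), the labor demand is N(w) = (150/w)^(3).
At w = 25: N = 216. At w = 30: N = 125.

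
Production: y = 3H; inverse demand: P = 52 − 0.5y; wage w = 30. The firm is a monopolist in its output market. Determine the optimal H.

Marginal revenue from the inverse demand is MR = 52 − y.
The marginal product is MP_H = 3.
A monopolist hires until marginal revenue product equals the wage: MR·MP_H = w.
(52 − 3H)·3 = 30, so H = 14.

H* = 14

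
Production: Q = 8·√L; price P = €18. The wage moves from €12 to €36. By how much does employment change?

From P·MP_L = w with MP_L = 4·L^(-1/2), the labor demand is L(w) = (72/w)^(2).
At w = 12: L = 36. At w = 36: L = 4.
ΔL = 4 − 36 = -32.

ΔL = -32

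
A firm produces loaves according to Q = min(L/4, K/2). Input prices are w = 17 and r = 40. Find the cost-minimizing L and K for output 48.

L* = 192, K* = 96

With a fixed-proportions technology, the cost-minimizing bundle uses no slack in either input: L/4 = K/2 = Q.
So L = 4·48 = 192 and K = 2·48 = 96.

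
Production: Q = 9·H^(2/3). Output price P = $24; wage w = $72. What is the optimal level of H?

H* = 8

MP_H = (2/3)·9·H^(-1/3) = 6·H^(-1/3).
Profit maximization for a price taker requires P·MP_H = w: 24·6·H^(-1/3) = 72.
So H^(-1/3) = 0.5, which gives H = 8.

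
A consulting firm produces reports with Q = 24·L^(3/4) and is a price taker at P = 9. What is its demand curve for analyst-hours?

MP_L = (3/4)·24·L^(-1/4) = 18·L^(-1/4).
Setting P·MP_L = w: 162·L^(-1/4) = w.
Solving for L: L^(-1/4) = w/162, so L = (162/w)^(4).

L(w) = (162/w)^(4)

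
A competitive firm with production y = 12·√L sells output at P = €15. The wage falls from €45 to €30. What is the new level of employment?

From P·MP_L = w with MP_L = 6·L^(-1/2), the labor demand is L(w) = (90/w)^(2).
At w = 45: L = 4. At w = 30: L = 9.

L* = 9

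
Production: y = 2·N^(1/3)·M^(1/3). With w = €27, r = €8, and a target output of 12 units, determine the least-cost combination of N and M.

N* = 8, M* = 27

Cost minimization requires the marginal rate of technical substitution to equal the input-price ratio: MP_N/MP_M = w/r.
Here MP_N/MP_M = (1/3)·(M/N)/(1/3) = (M/N). Setting this equal to 27/8 = 3.375 gives M = 3.375N.
Substituting into y = 12: 2·N^(1/3)·(3.375N)^(1/3) = 12.
Solving, N = 8 and M = 27.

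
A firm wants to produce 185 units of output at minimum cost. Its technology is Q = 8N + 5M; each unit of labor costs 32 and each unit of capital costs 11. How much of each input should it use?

N* = 0, M* = 37

The inputs are perfect substitutes, so the firm uses whichever has the lower cost per unit of output.
Cost per unit of output via N is w/8 = 4; via M it is r/5 = 2.2. M is cheaper.
Producing Q = 185 with M alone: N = 0, M = 37.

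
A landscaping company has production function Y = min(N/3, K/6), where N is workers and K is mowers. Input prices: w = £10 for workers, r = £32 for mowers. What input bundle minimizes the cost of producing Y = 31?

N* = 93, K* = 186

With a fixed-proportions technology, the cost-minimizing bundle uses no slack in either input: N/3 = K/6 = Y.
So N = 3·31 = 93 and K = 6·31 = 186.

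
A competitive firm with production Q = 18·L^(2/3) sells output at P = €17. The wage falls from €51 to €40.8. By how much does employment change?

ΔL = 61

From P·MP_L = w with MP_L = 12·L^(-1/3), the labor demand is L(w) = (204/w)^(3).
At w = 51: L = 64. At w = 40.8: L = 125.
ΔL = 125 − 64 = 61.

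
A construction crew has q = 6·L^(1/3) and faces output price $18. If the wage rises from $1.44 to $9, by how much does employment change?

ΔL = -117

From P·MP_L = w with MP_L = 2·L^(-2/3), the labor demand is L(w) = (36/w)^(3/2).
At w = 1.44: L = 125. At w = 9: L = 8.
ΔL = 8 − 125 = -117.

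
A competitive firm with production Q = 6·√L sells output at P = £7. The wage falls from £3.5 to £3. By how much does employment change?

From P·MP_L = w with MP_L = 3·L^(-1/2), the labor demand is L(w) = (21/w)^(2).
At w = 3.5: L = 36. At w = 3: L = 49.
ΔL = 49 − 36 = 13.

ΔL = 13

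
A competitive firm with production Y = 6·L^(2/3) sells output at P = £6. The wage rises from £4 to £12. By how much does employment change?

ΔL = -208

From P·MP_L = w with MP_L = 4·L^(-1/3), the labor demand is L(w) = (24/w)^(3).
At w = 4: L = 216. At w = 12: L = 8.
ΔL = 8 − 216 = -208.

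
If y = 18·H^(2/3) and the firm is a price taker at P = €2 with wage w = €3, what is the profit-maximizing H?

MP_H = (2/3)·18·H^(-1/3) = 12·H^(-1/3).
Profit maximization for a price taker requires P·MP_H = w: 2·12·H^(-1/3) = 3.
So H^(-1/3) = 0.125, which gives H = 512.

H* = 512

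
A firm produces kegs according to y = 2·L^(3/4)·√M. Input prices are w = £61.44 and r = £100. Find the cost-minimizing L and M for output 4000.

L* = 625, M* = 256

Cost minimization requires the marginal rate of technical substitution to equal the input-price ratio: MP_L/MP_M = w/r.
Here MP_L/MP_M = (3/4)·(M/L)/(1/2) = 1.5·(M/L). Setting this equal to 61.44/100 = 0.6144 gives M = 0.4096L.
Substituting into y = 4000: 2·L^(3/4)·(0.4096L)^(1/2) = 4000.
Solving, L = 625 and M = 256.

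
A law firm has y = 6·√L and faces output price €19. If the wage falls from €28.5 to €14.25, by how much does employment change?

ΔL = 12

From P·MP_L = w with MP_L = 3·L^(-1/2), the labor demand is L(w) = (57/w)^(2).
At w = 28.5: L = 4. At w = 14.25: L = 16.
ΔL = 16 − 4 = 12.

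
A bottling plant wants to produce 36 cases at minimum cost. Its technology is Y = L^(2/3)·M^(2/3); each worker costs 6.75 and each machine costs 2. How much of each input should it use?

L* = 8, M* = 27

Cost minimization requires the marginal rate of technical substitution to equal the input-price ratio: MP_L/MP_M = w/r.
Here MP_L/MP_M = (2/3)·(M/L)/(2/3) = (M/L). Setting this equal to 6.75/2 = 3.375 gives M = 3.375L.
Substituting into Y = 36: L^(2/3)·(3.375L)^(2/3) = 36.
Solving, L = 8 and M = 27.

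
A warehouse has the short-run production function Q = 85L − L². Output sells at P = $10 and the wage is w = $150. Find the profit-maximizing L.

L* = 35

The marginal product of L is MP_L = 85 − 2L.
A price-taking firm hires until the value of the marginal product equals the wage: P·MP_L = w, so 10·(85 − 2L) = 150.
Then 85 − 2L = 15, giving L = 35.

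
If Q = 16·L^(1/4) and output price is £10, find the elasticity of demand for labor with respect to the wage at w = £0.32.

MP_L = (1/4)·16·L^(-3/4), so P·MP_L = w gives 40·L^(-3/4) = w.
Solving, L(w) = (40/w)^(4/3). This is a constant-elasticity form: L ∝ w^(−4/3), so ε = −4/3.

ε = -4/3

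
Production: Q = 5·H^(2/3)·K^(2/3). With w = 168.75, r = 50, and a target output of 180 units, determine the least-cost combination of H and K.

Cost minimization requires the marginal rate of technical substitution to equal the input-price ratio: MP_H/MP_K = w/r.
Here MP_H/MP_K = (2/3)·(K/H)/(2/3) = (K/H). Setting this equal to 168.75/50 = 3.375 gives K = 3.375H.
Substituting into Q = 180: 5·H^(2/3)·(3.375H)^(2/3) = 180.
Solving, H = 8 and K = 27.

H* = 8, K* = 27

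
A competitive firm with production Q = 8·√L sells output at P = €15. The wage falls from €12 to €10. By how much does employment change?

From P·MP_L = w with MP_L = 4·L^(-1/2), the labor demand is L(w) = (60/w)^(2).
At w = 12: L = 25. At w = 10: L = 36.
ΔL = 36 − 25 = 11.

ΔL = 11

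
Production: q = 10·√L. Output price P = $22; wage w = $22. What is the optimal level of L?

MP_L = (1/2)·10·L^(-1/2) = 5·L^(-1/2).
Profit maximization for a price taker requires P·MP_L = w: 22·5·L^(-1/2) = 22.
So L^(-1/2) = 0.2, which gives L = 25.

L* = 25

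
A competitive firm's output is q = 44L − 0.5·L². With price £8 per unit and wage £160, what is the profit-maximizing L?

L* = 24

The marginal product of L is MP_L = 44 − L.
A price-taking firm hires until the value of the marginal product equals the wage: P·MP_L = w, so 8·(44 − L) = 160.
Then 44 − L = 20, giving L = 24.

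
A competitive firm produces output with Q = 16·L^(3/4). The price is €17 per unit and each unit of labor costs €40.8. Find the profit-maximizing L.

MP_L = (3/4)·16·L^(-1/4) = 12·L^(-1/4).
Profit maximization for a price taker requires P·MP_L = w: 17·12·L^(-1/4) = 40.8.
So L^(-1/4) = 0.2, which gives L = 625.

L* = 625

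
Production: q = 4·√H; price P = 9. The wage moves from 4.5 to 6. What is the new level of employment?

H* = 9

From P·MP_H = w with MP_H = 2·H^(-1/2), the labor demand is H(w) = (18/w)^(2).
At w = 4.5: H = 16. At w = 6: H = 9.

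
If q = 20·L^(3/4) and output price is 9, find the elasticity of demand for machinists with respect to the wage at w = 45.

MP_L = (3/4)·20·L^(-1/4), so P·MP_L = w gives 135·L^(-1/4) = w.
Solving, L(w) = (135/w)^(4). This is a constant-elasticity form: L ∝ w^(−4), so ε = −4.

ε = -4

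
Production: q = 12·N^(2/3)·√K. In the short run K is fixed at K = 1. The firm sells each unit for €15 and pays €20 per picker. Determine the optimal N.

N* = 216

With K = 1, MP_N = (2/3)·12·N^(-1/3)·1^(1/2) = 8·N^(-1/3).
Profit maximization for a price taker requires P·MP_N = w: 15·8·N^(-1/3) = 20.
So N^(-1/3) = 1/6, which gives N = 216.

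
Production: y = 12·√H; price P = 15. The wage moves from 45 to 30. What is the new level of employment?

H* = 9

From P·MP_H = w with MP_H = 6·H^(-1/2), the labor demand is H(w) = (90/w)^(2).
At w = 45: H = 4. At w = 30: H = 9.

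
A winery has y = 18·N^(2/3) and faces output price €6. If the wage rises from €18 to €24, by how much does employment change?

From P·MP_N = w with MP_N = 12·N^(-1/3), the labor demand is N(w) = (72/w)^(3).
At w = 18: N = 64. At w = 24: N = 27.
ΔN = 27 − 64 = -37.

ΔN = -37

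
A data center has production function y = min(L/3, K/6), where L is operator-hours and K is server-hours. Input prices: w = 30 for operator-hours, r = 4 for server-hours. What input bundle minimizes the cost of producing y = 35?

With a fixed-proportions technology, the cost-minimizing bundle uses no slack in either input: L/3 = K/6 = y.
So L = 3·35 = 105 and K = 6·35 = 210.

L* = 105, K* = 210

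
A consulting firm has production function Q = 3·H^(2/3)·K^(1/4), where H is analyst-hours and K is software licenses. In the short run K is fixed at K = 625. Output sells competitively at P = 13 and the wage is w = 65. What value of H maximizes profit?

H* = 8

With K = 625, MP_H = (2/3)·3·H^(-1/3)·625^(1/4) = 10·H^(-1/3).
Profit maximization for a price taker requires P·MP_H = w: 13·10·H^(-1/3) = 65.
So H^(-1/3) = 0.5, which gives H = 8.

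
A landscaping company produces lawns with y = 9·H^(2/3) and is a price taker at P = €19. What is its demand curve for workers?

MP_H = (2/3)·9·H^(-1/3) = 6·H^(-1/3).
Setting P·MP_H = w: 114·H^(-1/3) = w.
Solving for H: H^(-1/3) = w/114, so H = (114/w)^(3).

H(w) = 1481544/w³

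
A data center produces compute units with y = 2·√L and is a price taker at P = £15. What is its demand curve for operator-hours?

MP_L = (1/2)·2·L^(-1/2) = L^(-1/2).
Setting P·MP_L = w: 15·L^(-1/2) = w.
Solving for L: L^(-1/2) = w/15, so L = (15/w)^(2).

L(w) = 225/w²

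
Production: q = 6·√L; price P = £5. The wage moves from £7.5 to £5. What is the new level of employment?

L* = 9

From P·MP_L = w with MP_L = 3·L^(-1/2), the labor demand is L(w) = (15/w)^(2).
At w = 7.5: L = 4. At w = 5: L = 9.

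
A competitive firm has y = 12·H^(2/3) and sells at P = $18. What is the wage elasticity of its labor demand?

MP_H = (2/3)·12·H^(-1/3), so P·MP_H = w gives 144·H^(-1/3) = w.
Solving, H(w) = (144/w)^(3). This is a constant-elasticity form: H ∝ w^(−3), so ε = −3.

ε = -3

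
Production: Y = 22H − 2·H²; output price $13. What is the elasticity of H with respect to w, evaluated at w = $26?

From P·MP_H = w with MP_H = 22 − 4H, labor demand is H(w) = (22 − w/13)/4.
dH/dw = −1/(52) = -1/52.
At w = 26, H = 5, so ε = (dH/dw)·(w/H) = (-1/52)·(26/5) = -0.1.

ε = -0.1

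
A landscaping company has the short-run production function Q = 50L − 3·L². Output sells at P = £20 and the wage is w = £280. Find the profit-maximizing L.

L* = 6

The marginal product of L is MP_L = 50 − 6L.
A price-taking firm hires until the value of the marginal product equals the wage: P·MP_L = w, so 20·(50 − 6L) = 280.
Then 50 − 6L = 14, giving L = 6.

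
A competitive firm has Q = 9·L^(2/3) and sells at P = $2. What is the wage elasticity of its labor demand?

MP_L = (2/3)·9·L^(-1/3), so P·MP_L = w gives 12·L^(-1/3) = w.
Solving, L(w) = (12/w)^(3). This is a constant-elasticity form: L ∝ w^(−3), so ε = −3.

ε = -3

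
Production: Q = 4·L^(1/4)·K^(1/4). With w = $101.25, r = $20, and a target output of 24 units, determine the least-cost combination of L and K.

L* = 16, K* = 81

Cost minimization requires the marginal rate of technical substitution to equal the input-price ratio: MP_L/MP_K = w/r.
Here MP_L/MP_K = (1/4)·(K/L)/(1/4) = (K/L). Setting this equal to 101.25/20 = 5.0625 gives K = 5.0625L.
Substituting into Q = 24: 4·L^(1/4)·(5.0625L)^(1/4) = 24.
Solving, L = 16 and K = 81.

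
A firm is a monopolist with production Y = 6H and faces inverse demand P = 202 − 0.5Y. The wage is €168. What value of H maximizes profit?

Marginal revenue from the inverse demand is MR = 202 − Y.
The marginal product is MP_H = 6.
A monopolist hires until marginal revenue product equals the wage: MR·MP_H = w.
(202 − 6H)·6 = 168, so H = 29.

H* = 29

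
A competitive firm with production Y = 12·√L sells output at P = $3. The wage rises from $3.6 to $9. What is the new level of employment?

L* = 4

From P·MP_L = w with MP_L = 6·L^(-1/2), the labor demand is L(w) = (18/w)^(2).
At w = 3.6: L = 25. At w = 9: L = 4.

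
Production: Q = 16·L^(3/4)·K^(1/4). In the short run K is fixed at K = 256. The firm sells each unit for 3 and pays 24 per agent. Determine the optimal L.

L* = 1296

With K = 256, MP_L = (3/4)·16·L^(-1/4)·256^(1/4) = 48·L^(-1/4).
Profit maximization for a price taker requires P·MP_L = w: 3·48·L^(-1/4) = 24.
So L^(-1/4) = 1/6, which gives L = 1296.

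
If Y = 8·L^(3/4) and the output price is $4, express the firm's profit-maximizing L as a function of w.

L(w) = 331776/w^(4)

MP_L = (3/4)·8·L^(-1/4) = 6·L^(-1/4).
Setting P·MP_L = w: 24·L^(-1/4) = w.
Solving for L: L^(-1/4) = w/24, so L = (24/w)^(4).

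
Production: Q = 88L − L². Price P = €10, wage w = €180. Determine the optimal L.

L* = 35

The marginal product of L is MP_L = 88 − 2L.
A price-taking firm hires until the value of the marginal product equals the wage: P·MP_L = w, so 10·(88 − 2L) = 180.
Then 88 − 2L = 18, giving L = 35.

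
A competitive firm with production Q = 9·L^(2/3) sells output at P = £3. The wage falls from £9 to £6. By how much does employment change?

ΔL = 19

From P·MP_L = w with MP_L = 6·L^(-1/3), the labor demand is L(w) = (18/w)^(3).
At w = 9: L = 8. At w = 6: L = 27.
ΔL = 27 − 8 = 19.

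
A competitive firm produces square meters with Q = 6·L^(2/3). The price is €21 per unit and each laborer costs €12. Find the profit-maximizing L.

MP_L = (2/3)·6·L^(-1/3) = 4·L^(-1/3).
Profit maximization for a price taker requires P·MP_L = w: 21·4·L^(-1/3) = 12.
So L^(-1/3) = 1/7, which gives L = 343.

L* = 343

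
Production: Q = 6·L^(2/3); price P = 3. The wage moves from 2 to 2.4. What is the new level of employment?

L* = 125

From P·MP_L = w with MP_L = 4·L^(-1/3), the labor demand is L(w) = (12/w)^(3).
At w = 2: L = 216. At w = 2.4: L = 125.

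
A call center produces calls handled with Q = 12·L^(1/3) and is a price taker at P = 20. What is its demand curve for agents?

MP_L = (1/3)·12·L^(-2/3) = 4·L^(-2/3).
Setting P·MP_L = w: 80·L^(-2/3) = w.
Solving for L: L^(-2/3) = w/80, so L = (80/w)^(3/2).

L(w) = (80/w)^(3/2)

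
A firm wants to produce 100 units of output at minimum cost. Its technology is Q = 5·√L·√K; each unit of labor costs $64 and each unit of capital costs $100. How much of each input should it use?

Cost minimization requires the marginal rate of technical substitution to equal the input-price ratio: MP_L/MP_K = w/r.
Here MP_L/MP_K = (1/2)·(K/L)/(1/2) = (K/L). Setting this equal to 64/100 = 0.64 gives K = 0.64L.
Substituting into Q = 100: 5·L^(1/2)·(0.64L)^(1/2) = 100.
Solving, L = 25 and K = 16.

L* = 25, K* = 16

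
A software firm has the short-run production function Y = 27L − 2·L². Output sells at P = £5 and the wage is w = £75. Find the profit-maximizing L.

The marginal product of L is MP_L = 27 − 4L.
A price-taking firm hires until the value of the marginal product equals the wage: P·MP_L = w, so 5·(27 − 4L) = 75.
Then 27 − 4L = 15, giving L = 3.

L* = 3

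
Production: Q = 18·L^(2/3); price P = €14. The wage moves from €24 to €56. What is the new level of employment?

L* = 27

From P·MP_L = w with MP_L = 12·L^(-1/3), the labor demand is L(w) = (168/w)^(3).
At w = 24: L = 343. At w = 56: L = 27.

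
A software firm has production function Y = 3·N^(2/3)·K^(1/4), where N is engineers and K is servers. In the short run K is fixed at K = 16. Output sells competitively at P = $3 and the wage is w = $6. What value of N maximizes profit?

N* = 8

With K = 16, MP_N = (2/3)·3·N^(-1/3)·16^(1/4) = 4·N^(-1/3).
Profit maximization for a price taker requires P·MP_N = w: 3·4·N^(-1/3) = 6.
So N^(-1/3) = 0.5, which gives N = 8.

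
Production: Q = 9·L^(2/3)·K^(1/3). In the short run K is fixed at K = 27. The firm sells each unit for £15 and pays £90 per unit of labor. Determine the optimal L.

L* = 27

With K = 27, MP_L = (2/3)·9·L^(-1/3)·27^(1/3) = 18·L^(-1/3).
Profit maximization for a price taker requires P·MP_L = w: 15·18·L^(-1/3) = 90.
So L^(-1/3) = 1/3, which gives L = 27.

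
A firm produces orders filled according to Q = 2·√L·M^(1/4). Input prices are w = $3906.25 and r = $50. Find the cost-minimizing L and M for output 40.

L* = 16, M* = 625

Cost minimization requires the marginal rate of technical substitution to equal the input-price ratio: MP_L/MP_M = w/r.
Here MP_L/MP_M = (1/2)·(M/L)/(1/4) = 2·(M/L). Setting this equal to 3906.25/50 = 78.125 gives M = 39.0625L.
Substituting into Q = 40: 2·L^(1/2)·(39.0625L)^(1/4) = 40.
Solving, L = 16 and M = 625.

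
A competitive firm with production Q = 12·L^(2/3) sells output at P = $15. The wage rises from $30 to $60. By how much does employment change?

ΔL = -56

From P·MP_L = w with MP_L = 8·L^(-1/3), the labor demand is L(w) = (120/w)^(3).
At w = 30: L = 64. At w = 60: L = 8.
ΔL = 8 − 64 = -56.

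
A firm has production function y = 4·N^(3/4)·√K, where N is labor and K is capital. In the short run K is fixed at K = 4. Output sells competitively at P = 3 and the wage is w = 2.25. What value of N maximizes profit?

N* = 4096

With K = 4, MP_N = (3/4)·4·N^(-1/4)·4^(1/2) = 6·N^(-1/4).
Profit maximization for a price taker requires P·MP_N = w: 3·6·N^(-1/4) = 2.25.
So N^(-1/4) = 0.125, which gives N = 4096.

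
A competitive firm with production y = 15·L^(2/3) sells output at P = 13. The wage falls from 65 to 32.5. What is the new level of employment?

From P·MP_L = w with MP_L = 10·L^(-1/3), the labor demand is L(w) = (130/w)^(3).
At w = 65: L = 8. At w = 32.5: L = 64.

L* = 64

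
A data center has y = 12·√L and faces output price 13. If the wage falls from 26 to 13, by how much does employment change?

From P·MP_L = w with MP_L = 6·L^(-1/2), the labor demand is L(w) = (78/w)^(2).
At w = 26: L = 9. At w = 13: L = 36.
ΔL = 36 − 9 = 27.

ΔL = 27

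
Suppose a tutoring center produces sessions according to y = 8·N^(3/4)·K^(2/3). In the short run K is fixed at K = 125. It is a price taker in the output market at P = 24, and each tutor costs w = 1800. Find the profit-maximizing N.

N* = 16

With K = 125, MP_N = (3/4)·8·N^(-1/4)·125^(2/3) = 150·N^(-1/4).
Profit maximization for a price taker requires P·MP_N = w: 24·150·N^(-1/4) = 1800.
So N^(-1/4) = 0.5, which gives N = 16.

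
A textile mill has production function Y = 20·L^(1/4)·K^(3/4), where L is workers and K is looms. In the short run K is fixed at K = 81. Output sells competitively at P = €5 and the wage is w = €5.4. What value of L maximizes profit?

With K = 81, MP_L = (1/4)·20·L^(-3/4)·81^(3/4) = 135·L^(-3/4).
Profit maximization for a price taker requires P·MP_L = w: 5·135·L^(-3/4) = 5.4.
So L^(-3/4) = 0.008, which gives L = 625.

L* = 625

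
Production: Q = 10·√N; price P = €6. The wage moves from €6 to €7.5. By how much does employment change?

ΔN = -9

From P·MP_N = w with MP_N = 5·N^(-1/2), the labor demand is N(w) = (30/w)^(2).
At w = 6: N = 25. At w = 7.5: N = 16.
ΔN = 16 − 25 = -9.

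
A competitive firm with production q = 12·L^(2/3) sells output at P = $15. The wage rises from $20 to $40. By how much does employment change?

ΔL = -189

From P·MP_L = w with MP_L = 8·L^(-1/3), the labor demand is L(w) = (120/w)^(3).
At w = 20: L = 216. At w = 40: L = 27.
ΔL = 27 − 216 = -189.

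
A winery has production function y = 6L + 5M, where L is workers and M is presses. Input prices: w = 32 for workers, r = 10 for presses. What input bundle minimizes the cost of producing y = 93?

The inputs are perfect substitutes, so the firm uses whichever has the lower cost per unit of output.
Cost per unit of output via L is w/6 = 16/3; via M it is r/5 = 2. M is cheaper.
Producing y = 93 with M alone: L = 0, M = 18.6.

L* = 0, M* = 18.6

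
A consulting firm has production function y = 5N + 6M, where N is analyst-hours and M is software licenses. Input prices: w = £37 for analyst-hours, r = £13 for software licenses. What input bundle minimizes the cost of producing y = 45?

The inputs are perfect substitutes, so the firm uses whichever has the lower cost per unit of output.
Cost per unit of output via N is w/5 = 7.4; via M it is r/6 = 13/6. M is cheaper.
Producing y = 45 with M alone: N = 0, M = 7.5.

N* = 0, M* = 7.5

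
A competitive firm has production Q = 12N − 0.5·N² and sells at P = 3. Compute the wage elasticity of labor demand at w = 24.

From P·MP_N = w with MP_N = 12 − N, labor demand is N(w) = 12 − w/3.
dN/dw = −1/(3) = -1/3.
At w = 24, N = 4, so ε = (dN/dw)·(w/N) = (-1/3)·(24/4) = -2.

ε = -2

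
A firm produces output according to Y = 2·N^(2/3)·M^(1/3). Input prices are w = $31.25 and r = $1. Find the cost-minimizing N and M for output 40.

N* = 8, M* = 125

Cost minimization requires the marginal rate of technical substitution to equal the input-price ratio: MP_N/MP_M = w/r.
Here MP_N/MP_M = (2/3)·(M/N)/(1/3) = 2·(M/N). Setting this equal to 31.25/1 = 31.25 gives M = 15.625N.
Substituting into Y = 40: 2·N^(2/3)·(15.625N)^(1/3) = 40.
Solving, N = 8 and M = 125.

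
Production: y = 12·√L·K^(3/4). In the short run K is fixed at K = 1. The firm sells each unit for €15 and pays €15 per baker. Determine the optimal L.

With K = 1, MP_L = (1/2)·12·L^(-1/2)·1^(3/4) = 6·L^(-1/2).
Profit maximization for a price taker requires P·MP_L = w: 15·6·L^(-1/2) = 15.
So L^(-1/2) = 1/6, which gives L = 36.

L* = 36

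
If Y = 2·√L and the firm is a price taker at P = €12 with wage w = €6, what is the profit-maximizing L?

MP_L = (1/2)·2·L^(-1/2) = L^(-1/2).
Profit maximization for a price taker requires P·MP_L = w: 12·L^(-1/2) = 6.
So L^(-1/2) = 0.5, which gives L = 4.

L* = 4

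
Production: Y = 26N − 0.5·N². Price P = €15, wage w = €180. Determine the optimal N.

The marginal product of N is MP_N = 26 − N.
A price-taking firm hires until the value of the marginal product equals the wage: P·MP_N = w, so 15·(26 − N) = 180.
Then 26 − N = 12, giving N = 14.

N* = 14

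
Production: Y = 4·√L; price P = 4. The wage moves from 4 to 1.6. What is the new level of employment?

From P·MP_L = w with MP_L = 2·L^(-1/2), the labor demand is L(w) = (8/w)^(2).
At w = 4: L = 4. At w = 1.6: L = 25.

L* = 25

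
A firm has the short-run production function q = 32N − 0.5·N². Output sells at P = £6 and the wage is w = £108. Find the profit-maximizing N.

N* = 14

The marginal product of N is MP_N = 32 − N.
A price-taking firm hires until the value of the marginal product equals the wage: P·MP_N = w, so 6·(32 − N) = 108.
Then 32 − N = 18, giving N = 14.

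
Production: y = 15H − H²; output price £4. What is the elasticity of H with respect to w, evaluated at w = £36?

ε = -1.5

From P·MP_H = w with MP_H = 15 − 2H, labor demand is H(w) = (15 − w/4)/2.
dH/dw = −1/(8) = -0.125.
At w = 36, H = 3, so ε = (dH/dw)·(w/H) = (-0.125)·(36/3) = -1.5.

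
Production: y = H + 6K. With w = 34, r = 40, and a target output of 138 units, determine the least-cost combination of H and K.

The inputs are perfect substitutes, so the firm uses whichever has the lower cost per unit of output.
Cost per unit of output via H is 34; via K it is 20/3. K is cheaper.
Producing y = 138 with K alone: H = 0, K = 23.

H* = 0, K* = 23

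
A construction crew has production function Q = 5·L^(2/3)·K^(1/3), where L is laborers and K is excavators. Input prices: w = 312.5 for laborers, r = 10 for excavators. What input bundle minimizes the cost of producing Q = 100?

L* = 8, K* = 125

Cost minimization requires the marginal rate of technical substitution to equal the input-price ratio: MP_L/MP_K = w/r.
Here MP_L/MP_K = (2/3)·(K/L)/(1/3) = 2·(K/L). Setting this equal to 312.5/10 = 31.25 gives K = 15.625L.
Substituting into Q = 100: 5·L^(2/3)·(15.625L)^(1/3) = 100.
Solving, L = 8 and K = 125.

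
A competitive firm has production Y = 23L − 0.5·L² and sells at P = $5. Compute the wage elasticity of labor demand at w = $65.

ε = -1.3

From P·MP_L = w with MP_L = 23 − L, labor demand is L(w) = 23 − w/5.
dL/dw = −1/(5) = -0.2.
At w = 65, L = 10, so ε = (dL/dw)·(w/L) = (-0.2)·(65/10) = -1.3.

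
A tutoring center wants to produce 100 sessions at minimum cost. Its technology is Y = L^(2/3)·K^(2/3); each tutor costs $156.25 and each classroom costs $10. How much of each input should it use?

Cost minimization requires the marginal rate of technical substitution to equal the input-price ratio: MP_L/MP_K = w/r.
Here MP_L/MP_K = (2/3)·(K/L)/(2/3) = (K/L). Setting this equal to 156.25/10 = 15.625 gives K = 15.625L.
Substituting into Y = 100: L^(2/3)·(15.625L)^(2/3) = 100.
Solving, L = 8 and K = 125.

L* = 8, K* = 125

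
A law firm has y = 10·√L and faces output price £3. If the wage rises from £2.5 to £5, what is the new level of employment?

From P·MP_L = w with MP_L = 5·L^(-1/2), the labor demand is L(w) = (15/w)^(2).
At w = 2.5: L = 36. At w = 5: L = 9.

L* = 9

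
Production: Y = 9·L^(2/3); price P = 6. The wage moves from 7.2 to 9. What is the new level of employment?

From P·MP_L = w with MP_L = 6·L^(-1/3), the labor demand is L(w) = (36/w)^(3).
At w = 7.2: L = 125. At w = 9: L = 64.

L* = 64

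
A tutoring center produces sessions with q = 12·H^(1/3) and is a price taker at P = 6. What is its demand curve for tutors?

H(w) = (24/w)^(3/2)

MP_H = (1/3)·12·H^(-2/3) = 4·H^(-2/3).
Setting P·MP_H = w: 24·H^(-2/3) = w.
Solving for H: H^(-2/3) = w/24, so H = (24/w)^(3/2).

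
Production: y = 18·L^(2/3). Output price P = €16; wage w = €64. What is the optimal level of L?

MP_L = (2/3)·18·L^(-1/3) = 12·L^(-1/3).
Profit maximization for a price taker requires P·MP_L = w: 16·12·L^(-1/3) = 64.
So L^(-1/3) = 1/3, which gives L = 27.

L* = 27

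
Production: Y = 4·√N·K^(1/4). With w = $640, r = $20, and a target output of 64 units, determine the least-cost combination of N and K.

N* = 16, K* = 256

Cost minimization requires the marginal rate of technical substitution to equal the input-price ratio: MP_N/MP_K = w/r.
Here MP_N/MP_K = (1/2)·(K/N)/(1/4) = 2·(K/N). Setting this equal to 640/20 = 32 gives K = 16N.
Substituting into Y = 64: 4·N^(1/2)·(16N)^(1/4) = 64.
Solving, N = 16 and K = 256.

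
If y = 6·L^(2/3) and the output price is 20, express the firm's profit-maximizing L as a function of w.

MP_L = (2/3)·6·L^(-1/3) = 4·L^(-1/3).
Setting P·MP_L = w: 80·L^(-1/3) = w.
Solving for L: L^(-1/3) = w/80, so L = (80/w)^(3).

L(w) = 512000/w³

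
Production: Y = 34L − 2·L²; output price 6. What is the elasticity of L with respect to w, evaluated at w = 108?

ε = -1.125

From P·MP_L = w with MP_L = 34 − 4L, labor demand is L(w) = (34 − w/6)/4.
dL/dw = −1/(24) = -1/24.
At w = 108, L = 4, so ε = (dL/dw)·(w/L) = (-1/24)·(108/4) = -1.125.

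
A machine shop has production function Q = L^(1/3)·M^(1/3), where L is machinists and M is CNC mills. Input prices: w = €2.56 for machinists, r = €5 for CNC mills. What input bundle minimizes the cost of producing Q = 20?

L* = 125, M* = 64

Cost minimization requires the marginal rate of technical substitution to equal the input-price ratio: MP_L/MP_M = w/r.
Here MP_L/MP_M = (1/3)·(M/L)/(1/3) = (M/L). Setting this equal to 2.56/5 = 0.512 gives M = 0.512L.
Substituting into Q = 20: L^(1/3)·(0.512L)^(1/3) = 20.
Solving, L = 125 and M = 64.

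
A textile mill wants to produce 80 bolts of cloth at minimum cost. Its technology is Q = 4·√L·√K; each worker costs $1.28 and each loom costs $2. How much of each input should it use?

L* = 25, K* = 16

Cost minimization requires the marginal rate of technical substitution to equal the input-price ratio: MP_L/MP_K = w/r.
Here MP_L/MP_K = (1/2)·(K/L)/(1/2) = (K/L). Setting this equal to 1.28/2 = 0.64 gives K = 0.64L.
Substituting into Q = 80: 4·L^(1/2)·(0.64L)^(1/2) = 80.
Solving, L = 25 and K = 16.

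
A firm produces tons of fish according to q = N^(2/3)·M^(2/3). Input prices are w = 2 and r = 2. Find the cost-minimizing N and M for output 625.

N* = 125, M* = 125

Cost minimization requires the marginal rate of technical substitution to equal the input-price ratio: MP_N/MP_M = w/r.
Here MP_N/MP_M = (2/3)·(M/N)/(2/3) = (M/N). Setting this equal to 2/2 = 1 gives M = N.
Substituting into q = 625: N^(2/3)·(N)^(2/3) = 625.
Solving, N = 125 and M = 125.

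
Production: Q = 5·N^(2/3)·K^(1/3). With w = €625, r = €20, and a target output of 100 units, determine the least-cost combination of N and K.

Cost minimization requires the marginal rate of technical substitution to equal the input-price ratio: MP_N/MP_K = w/r.
Here MP_N/MP_K = (2/3)·(K/N)/(1/3) = 2·(K/N). Setting this equal to 625/20 = 31.25 gives K = 15.625N.
Substituting into Q = 100: 5·N^(2/3)·(15.625N)^(1/3) = 100.
Solving, N = 8 and K = 125.

N* = 8, K* = 125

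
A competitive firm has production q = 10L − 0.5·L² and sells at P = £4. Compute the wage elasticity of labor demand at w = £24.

ε = -1.5

From P·MP_L = w with MP_L = 10 − L, labor demand is L(w) = 10 − w/4.
dL/dw = −1/(4) = -0.25.
At w = 24, L = 4, so ε = (dL/dw)·(w/L) = (-0.25)·(24/4) = -1.5.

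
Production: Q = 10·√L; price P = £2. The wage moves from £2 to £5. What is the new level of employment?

L* = 4

From P·MP_L = w with MP_L = 5·L^(-1/2), the labor demand is L(w) = (10/w)^(2).
At w = 2: L = 25. At w = 5: L = 4.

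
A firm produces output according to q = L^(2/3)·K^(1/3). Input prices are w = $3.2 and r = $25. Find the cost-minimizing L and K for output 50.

L* = 125, K* = 8

Cost minimization requires the marginal rate of technical substitution to equal the input-price ratio: MP_L/MP_K = w/r.
Here MP_L/MP_K = (2/3)·(K/L)/(1/3) = 2·(K/L). Setting this equal to 3.2/25 = 0.128 gives K = 0.064L.
Substituting into q = 50: L^(2/3)·(0.064L)^(1/3) = 50.
Solving, L = 125 and K = 8.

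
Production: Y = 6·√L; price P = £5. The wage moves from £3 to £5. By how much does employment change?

ΔL = -16

From P·MP_L = w with MP_L = 3·L^(-1/2), the labor demand is L(w) = (15/w)^(2).
At w = 3: L = 25. At w = 5: L = 9.
ΔL = 9 − 25 = -16.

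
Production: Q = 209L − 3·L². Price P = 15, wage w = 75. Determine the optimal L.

L* = 34

The marginal product of L is MP_L = 209 − 6L.
A price-taking firm hires until the value of the marginal product equals the wage: P·MP_L = w, so 15·(209 − 6L) = 75.
Then 209 − 6L = 5, giving L = 34.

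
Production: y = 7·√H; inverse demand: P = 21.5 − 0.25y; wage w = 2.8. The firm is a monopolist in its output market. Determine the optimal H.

H* = 25

Marginal revenue from the inverse demand is MR = 21.5 − 0.5y.
The marginal product is MP_H = 3.5·H^(-1/2).
A monopolist hires until marginal revenue product equals the wage: MR·MP_H = w.
At H, y = 7·√H. Substituting and solving: (21.5 − 3.5·√H)·3.5·H^(-1/2) = 2.8 gives H = 25.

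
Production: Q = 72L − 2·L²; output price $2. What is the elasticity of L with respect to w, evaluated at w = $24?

From P·MP_L = w with MP_L = 72 − 4L, labor demand is L(w) = (72 − w/2)/4.
dL/dw = −1/(8) = -0.125.
At w = 24, L = 15, so ε = (dL/dw)·(w/L) = (-0.125)·(24/15) = -0.2.

ε = -0.2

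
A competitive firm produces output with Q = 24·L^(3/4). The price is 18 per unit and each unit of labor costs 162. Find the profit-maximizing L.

L* = 16

MP_L = (3/4)·24·L^(-1/4) = 18·L^(-1/4).
Profit maximization for a price taker requires P·MP_L = w: 18·18·L^(-1/4) = 162.
So L^(-1/4) = 0.5, which gives L = 16.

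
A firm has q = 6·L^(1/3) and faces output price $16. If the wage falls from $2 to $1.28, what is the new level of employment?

L* = 125

From P·MP_L = w with MP_L = 2·L^(-2/3), the labor demand is L(w) = (32/w)^(3/2).
At w = 2: L = 64. At w = 1.28: L = 125.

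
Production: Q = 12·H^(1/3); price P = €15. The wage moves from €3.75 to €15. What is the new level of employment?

H* = 8

From P·MP_H = w with MP_H = 4·H^(-2/3), the labor demand is H(w) = (60/w)^(3/2).
At w = 3.75: H = 64. At w = 15: H = 8.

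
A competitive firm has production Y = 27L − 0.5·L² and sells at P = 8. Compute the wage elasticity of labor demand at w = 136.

ε = -1.7

From P·MP_L = w with MP_L = 27 − L, labor demand is L(w) = 27 − w/8.
dL/dw = −1/(8) = -0.125.
At w = 136, L = 10, so ε = (dL/dw)·(w/L) = (-0.125)·(136/10) = -1.7.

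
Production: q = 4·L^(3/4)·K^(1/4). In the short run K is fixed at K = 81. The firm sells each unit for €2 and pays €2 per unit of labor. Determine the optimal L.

With K = 81, MP_L = (3/4)·4·L^(-1/4)·81^(1/4) = 9·L^(-1/4).
Profit maximization for a price taker requires P·MP_L = w: 2·9·L^(-1/4) = 2.
So L^(-1/4) = 1/9, which gives L = 6561.

L* = 6561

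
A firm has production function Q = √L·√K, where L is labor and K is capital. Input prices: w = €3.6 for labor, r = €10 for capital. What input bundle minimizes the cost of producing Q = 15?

L* = 25, K* = 9

Cost minimization requires the marginal rate of technical substitution to equal the input-price ratio: MP_L/MP_K = w/r.
Here MP_L/MP_K = (1/2)·(K/L)/(1/2) = (K/L). Setting this equal to 3.6/10 = 0.36 gives K = 0.36L.
Substituting into Q = 15: L^(1/2)·(0.36L)^(1/2) = 15.
Solving, L = 25 and K = 9.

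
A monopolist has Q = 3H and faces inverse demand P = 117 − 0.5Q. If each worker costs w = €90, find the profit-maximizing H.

Marginal revenue from the inverse demand is MR = 117 − Q.
The marginal product is MP_H = 3.
A monopolist hires until marginal revenue product equals the wage: MR·MP_H = w.
(117 − 3H)·3 = 90, so H = 29.

H* = 29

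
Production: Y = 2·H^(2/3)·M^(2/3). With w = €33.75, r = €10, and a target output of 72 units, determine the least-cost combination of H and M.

Cost minimization requires the marginal rate of technical substitution to equal the input-price ratio: MP_H/MP_M = w/r.
Here MP_H/MP_M = (2/3)·(M/H)/(2/3) = (M/H). Setting this equal to 33.75/10 = 3.375 gives M = 3.375H.
Substituting into Y = 72: 2·H^(2/3)·(3.375H)^(2/3) = 72.
Solving, H = 8 and M = 27.

H* = 8, M* = 27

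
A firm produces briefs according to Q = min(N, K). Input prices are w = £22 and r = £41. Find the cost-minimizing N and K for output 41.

N* = 41, K* = 41

With a fixed-proportions technology, the cost-minimizing bundle uses no slack in either input: N = K = Q.
So N = 41 and K = 41.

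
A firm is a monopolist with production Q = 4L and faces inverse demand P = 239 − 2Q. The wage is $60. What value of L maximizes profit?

L* = 14

Marginal revenue from the inverse demand is MR = 239 − 4Q.
The marginal product is MP_L = 4.
A monopolist hires until marginal revenue product equals the wage: MR·MP_L = w.
(239 − 16L)·4 = 60, so L = 14.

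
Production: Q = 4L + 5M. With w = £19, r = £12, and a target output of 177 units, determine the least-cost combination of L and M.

L* = 0, M* = 35.4

The inputs are perfect substitutes, so the firm uses whichever has the lower cost per unit of output.
Cost per unit of output via L is w/4 = 4.75; via M it is r/5 = 2.4. M is cheaper.
Producing Q = 177 with M alone: L = 0, M = 35.4.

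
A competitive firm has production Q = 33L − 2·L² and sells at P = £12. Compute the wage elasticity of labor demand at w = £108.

ε = -0.375

From P·MP_L = w with MP_L = 33 − 4L, labor demand is L(w) = (33 − w/12)/4.
dL/dw = −1/(48) = -1/48.
At w = 108, L = 6, so ε = (dL/dw)·(w/L) = (-1/48)·(108/6) = -0.375.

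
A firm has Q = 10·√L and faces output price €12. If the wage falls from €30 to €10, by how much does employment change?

From P·MP_L = w with MP_L = 5·L^(-1/2), the labor demand is L(w) = (60/w)^(2).
At w = 30: L = 4. At w = 10: L = 36.
ΔL = 36 − 4 = 32.

ΔL = 32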